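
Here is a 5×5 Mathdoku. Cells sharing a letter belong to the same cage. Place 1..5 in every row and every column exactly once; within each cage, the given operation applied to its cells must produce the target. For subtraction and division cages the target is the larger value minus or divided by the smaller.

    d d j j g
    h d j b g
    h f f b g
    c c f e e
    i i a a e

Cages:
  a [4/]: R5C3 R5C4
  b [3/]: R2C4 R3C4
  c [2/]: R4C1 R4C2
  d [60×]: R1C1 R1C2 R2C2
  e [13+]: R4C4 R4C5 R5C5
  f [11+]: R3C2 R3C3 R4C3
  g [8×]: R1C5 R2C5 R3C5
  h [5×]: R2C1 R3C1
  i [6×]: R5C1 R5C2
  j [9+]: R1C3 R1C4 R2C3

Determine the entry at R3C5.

The only place for 5 in row 5 is R5C5.
Cage e has sum 13, which forces R4C4 = 5.
Column 5 now contains 5, so R4C5 = 3.
In column 2, 1 can only go at R4C2, so R4C2 = 1.
The two cells of cage c must have quotient 2; hence R4C1 = 2.
Row 4 already has 2, so R4C3 = 4.
Column 1 now contains 2, which forces R5C1 = 3.
Row 5 already has 3, leaving R5C2 = 2.
Column 3 now contains 4, so R5C3 = 1.
1 is placed in row 5, so R5C4 = 4.
Column 1 needs a 4, and only R1C1 is open for it.
The only place for 4 in row 2 is R2C5.
Row 2 needs a 2, and only R2C3 is open for it.
Cage j needs sum 9, leaving R1C3 = 5.
Cage j needs sum 9, so R1C4 = 2.
Row 1 already has 2; hence R1C5 = 1.
Cage f has sum 11; hence R3C2 = 4.
Column 3 now contains 2, so R3C3 = 3.
Row 3 now contains 3; hence R3C4 = 1.
Column 5 already has 1, so R3C5 = 2.
5 is placed in row 1, so R1C2 = 3.
Cage h's pair has product 5, leaving R2C1 = 1.
Cage d needs product 60, which forces R2C2 = 5.
Column 4 already has 1, which forces R2C4 = 3.
1 is placed in row 3, which forces R3C1 = 5.
Completed grid: 4 3 5 2 1 / 1 5 2 3 4 / 5 4 3 1 2 / 2 1 4 5 3 / 3 2 1 4 5.

2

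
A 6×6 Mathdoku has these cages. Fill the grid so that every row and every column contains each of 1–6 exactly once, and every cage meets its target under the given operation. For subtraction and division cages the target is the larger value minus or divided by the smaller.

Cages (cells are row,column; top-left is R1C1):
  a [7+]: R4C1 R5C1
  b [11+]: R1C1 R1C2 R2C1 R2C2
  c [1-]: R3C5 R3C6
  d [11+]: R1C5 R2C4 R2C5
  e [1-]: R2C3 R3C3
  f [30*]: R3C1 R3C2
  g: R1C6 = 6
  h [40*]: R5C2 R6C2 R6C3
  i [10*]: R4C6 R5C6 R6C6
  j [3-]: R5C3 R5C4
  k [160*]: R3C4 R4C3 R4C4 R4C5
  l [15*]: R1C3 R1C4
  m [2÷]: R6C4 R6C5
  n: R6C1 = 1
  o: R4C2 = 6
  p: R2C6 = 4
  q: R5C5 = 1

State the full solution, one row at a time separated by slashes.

2 1 3 5 4 6 / 5 3 2 1 6 4 / 6 5 1 4 2 3 / 3 6 4 2 5 1 / 4 2 6 3 1 5 / 1 4 5 6 3 2

Cage g is a single given cell, which forces R1C6 = 6.
Cage p is given, which forces R2C6 = 4.
The 4 cells of cage k must have product 160, leaving R3C4 = 4.
Cage o is given; hence R4C2 = 6.
Cage q is given, so R5C5 = 1.
Cage n is a single given cell, which forces R6C1 = 1.
The two cells of cage f must have product 30, so R3C1 = 6.
6 is placed in column 2, leaving R3C2 = 5.
The 3 cells of cage i must have product 10, leaving R4C6 = 1.
Cage h needs product 40, leaving R6C3 = 5.
Row 6 already has 5, so R6C6 = 2.
Column 3 already has 5, so R1C3 = 3.
Cage l's pair has product 15, which forces R1C4 = 5.
Cage c's pair has difference 1, which forces R3C5 = 2.
Column 6 already has 2; hence R3C6 = 3.
Column 4 now contains 5, so R4C4 = 2.
The 3 cells of cage h must have product 40, so R5C2 = 2.
2 is placed in row 5, which forces R5C3 = 6.
Row 5 already has 6, so R5C4 = 3.
Column 6 already has 2, which forces R5C6 = 5.
Row 6 now contains 2; hence R6C2 = 4.
Column 4 now contains 3; hence R6C4 = 6.
6 is placed in row 6, so R6C5 = 3.
Cage b has sum 11, so R1C1 = 2.
4 is placed in column 2, so R1C2 = 1.
Column 5 already has 2, so R1C5 = 4.
The 4 cells of cage b must have sum 11, leaving R2C1 = 5.
Cage b has sum 11, leaving R2C2 = 3.
The two cells of cage e must have difference 1, so R2C3 = 2.
6 is placed in column 4, which forces R2C4 = 1.
Cage d has sum 11, so R2C5 = 6.
2 is placed in row 3; hence R3C3 = 1.
Cage a's pair has sum 7, so R4C1 = 3.
2 is placed in row 4, so R4C3 = 4.
Cage k needs product 160; hence R4C5 = 5.
5 is placed in row 5, which forces R5C1 = 4.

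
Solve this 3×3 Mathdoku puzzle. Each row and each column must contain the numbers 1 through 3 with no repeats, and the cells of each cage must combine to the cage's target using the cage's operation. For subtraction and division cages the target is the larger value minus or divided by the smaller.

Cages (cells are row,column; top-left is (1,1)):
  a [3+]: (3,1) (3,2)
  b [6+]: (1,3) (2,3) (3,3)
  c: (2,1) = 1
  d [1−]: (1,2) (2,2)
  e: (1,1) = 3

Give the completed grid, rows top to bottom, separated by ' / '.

Cage e is given, which forces (1,1) = 3.
Cage c is a single given cell, leaving (2,1) = 1.
1 is placed in column 1, so (3,1) = 2.
Row 3 now contains 2, so (3,2) = 1.
1 is placed in row 3, which forces (3,3) = 3.
1 is placed in column 2, leaving (1,2) = 2.
Cage b needs sum 6; hence (1,3) = 1.
Cage d's pair has difference 1, leaving (2,2) = 3.
Column 3 now contains 3; hence (2,3) = 2.

3 2 1 / 1 3 2 / 2 1 3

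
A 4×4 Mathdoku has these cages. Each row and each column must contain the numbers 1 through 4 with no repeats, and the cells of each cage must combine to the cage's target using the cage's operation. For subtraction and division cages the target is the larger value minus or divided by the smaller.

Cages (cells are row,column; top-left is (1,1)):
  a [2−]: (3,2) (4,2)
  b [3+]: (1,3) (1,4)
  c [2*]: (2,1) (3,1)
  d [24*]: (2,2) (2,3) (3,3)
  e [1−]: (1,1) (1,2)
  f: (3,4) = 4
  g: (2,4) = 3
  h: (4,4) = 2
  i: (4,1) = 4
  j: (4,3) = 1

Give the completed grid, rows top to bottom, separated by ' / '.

3 4 2 1 / 1 2 4 3 / 2 1 3 4 / 4 3 1 2

G is a freebie, leaving (2,4) = 3.
F is a freebie, which forces (3,4) = 4.
Cage i is given, leaving (4,1) = 4.
Cage j is given, so (4,3) = 1.
Cage h is a single given cell, leaving (4,4) = 2.
Column 3 now contains 1, which forces (1,3) = 2.
2 is placed in column 4, which forces (1,4) = 1.
Column 3 now contains 2, leaving (2,3) = 4.
Cage a's pair has difference 2, leaving (3,2) = 1.
The 3 cells of cage d must have product 24, so (3,3) = 3.
Row 4 already has 2, so (4,2) = 3.
1 is placed in row 1; hence (1,1) = 3.
Column 2 now contains 3; hence (1,2) = 4.
Cage c needs two cells with product 2, which forces (2,1) = 1.
4 is placed in row 2, so (2,2) = 2.
1 is placed in row 3, leaving (3,1) = 2.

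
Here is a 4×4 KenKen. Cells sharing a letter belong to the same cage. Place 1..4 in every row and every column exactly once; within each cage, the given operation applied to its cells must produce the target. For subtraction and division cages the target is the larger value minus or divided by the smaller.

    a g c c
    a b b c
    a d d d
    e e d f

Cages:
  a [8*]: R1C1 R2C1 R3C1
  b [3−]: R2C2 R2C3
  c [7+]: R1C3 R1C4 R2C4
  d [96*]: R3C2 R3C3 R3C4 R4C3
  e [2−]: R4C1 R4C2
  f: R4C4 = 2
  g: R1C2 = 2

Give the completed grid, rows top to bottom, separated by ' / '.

4 2 3 1 / 2 4 1 3 / 1 3 2 4 / 3 1 4 2

Cage g is given, so R1C2 = 2.
The 4 cells of cage d must have product 96, which forces R4C3 = 4.
Cage f is a single given cell, so R4C4 = 2.
Cage c needs sum 7, leaving R1C3 = 3.
The 3 cells of cage c must have sum 7, so R1C4 = 1.
Cage b needs two cells with difference 3; hence R2C2 = 4.
Column 3 now contains 4; hence R2C3 = 1.
Cage c needs sum 7, which forces R2C4 = 3.
Column 2 now contains 4, leaving R3C2 = 3.
Cage d needs product 96; hence R3C3 = 2.
3 is placed in column 4, leaving R3C4 = 4.
3 is placed in column 2, which forces R4C2 = 1.
1 is placed in row 1, leaving R1C1 = 4.
Row 2 now contains 1; hence R2C1 = 2.
Row 3 now contains 4, which forces R3C1 = 1.
Row 4 now contains 1, which forces R4C1 = 3.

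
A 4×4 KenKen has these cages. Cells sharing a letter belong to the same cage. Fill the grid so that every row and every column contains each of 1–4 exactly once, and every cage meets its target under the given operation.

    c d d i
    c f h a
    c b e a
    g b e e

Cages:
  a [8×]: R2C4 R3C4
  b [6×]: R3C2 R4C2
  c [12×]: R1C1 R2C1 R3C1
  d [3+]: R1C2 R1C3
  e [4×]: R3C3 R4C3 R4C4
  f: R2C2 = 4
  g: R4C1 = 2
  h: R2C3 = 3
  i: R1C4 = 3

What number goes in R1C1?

Cage i is given, leaving R1C4 = 3.
Cage f is a single given cell, leaving R2C2 = 4.
Cage h is a single given cell, so R2C3 = 3.
4 is placed in row 2, which forces R2C4 = 2.
2 is placed in column 4, leaving R3C4 = 4.
Cage g is a single given cell; hence R4C1 = 2.
2 is placed in row 4; hence R4C2 = 3.
2 is placed in column 4; hence R4C4 = 1.
Cage c needs product 12; hence R1C1 = 4.
Row 2 already has 3, which forces R2C1 = 1.
The 3 cells of cage c must have product 12, so R3C1 = 3.
Column 2 already has 3, so R3C2 = 2.
Cage e needs product 4, so R3C3 = 1.
1 is placed in row 4, which forces R4C3 = 4.
Column 2 already has 2, so R1C2 = 1.
Column 3 already has 1; hence R1C3 = 2.
Completed grid: 4 1 2 3 / 1 4 3 2 / 3 2 1 4 / 2 3 4 1.

4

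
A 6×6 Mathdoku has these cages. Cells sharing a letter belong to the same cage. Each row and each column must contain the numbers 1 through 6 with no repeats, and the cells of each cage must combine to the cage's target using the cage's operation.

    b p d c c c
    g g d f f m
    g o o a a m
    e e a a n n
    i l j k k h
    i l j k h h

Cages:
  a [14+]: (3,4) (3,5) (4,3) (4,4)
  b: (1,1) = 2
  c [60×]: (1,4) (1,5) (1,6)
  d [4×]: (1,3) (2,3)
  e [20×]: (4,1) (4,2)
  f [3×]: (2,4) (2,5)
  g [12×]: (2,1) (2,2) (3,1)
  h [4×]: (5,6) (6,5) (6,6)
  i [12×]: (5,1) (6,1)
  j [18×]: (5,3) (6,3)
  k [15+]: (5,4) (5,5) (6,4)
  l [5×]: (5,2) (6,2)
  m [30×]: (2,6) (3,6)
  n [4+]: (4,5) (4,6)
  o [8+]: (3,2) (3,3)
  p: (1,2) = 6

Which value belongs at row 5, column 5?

Cage b is a single given cell; hence (1,1) = 2.
Cage p is a single given cell; hence (1,2) = 6.
Row 1 needs a 1, and only (1,3) is open for it.
1 is placed in column 3, leaving (2,3) = 4.
In row 2, 2 can only go at (2,2), so (2,2) = 2.
In row 2, 5 can only go at (2,6), so (2,6) = 5.
5 is placed in column 6, leaving (3,6) = 6.
Cage g needs product 12, leaving (2,1) = 6.
Row 3 now contains 6; hence (3,1) = 1.
Row 5 needs a 2, and only (5,6) is open for it.
Cage h needs product 4; hence (6,5) = 2.
The 3 cells of cage h must have product 4, so (6,6) = 1.
The two cells of cage n must have sum 4, which forces (4,5) = 1.
Column 6 already has 1, leaving (4,6) = 3.
Cage l needs two cells with product 5; hence (5,2) = 1.
1 is placed in row 6; hence (6,2) = 5.
Column 6 now contains 3, leaving (1,6) = 4.
Cage f needs two cells with product 3, leaving (2,4) = 1.
Column 5 already has 1, which forces (2,5) = 3.
5 is placed in column 2, so (3,2) = 3.
Cage o needs two cells with sum 8, so (3,3) = 5.
Row 3 already has 5, so (3,5) = 4.
Cage e needs two cells with product 20, so (4,1) = 5.
5 is placed in column 2; hence (4,2) = 4.
5 is placed in column 3, leaving (4,3) = 2.
Row 4 now contains 2, which forces (4,4) = 6.
Column 4 already has 6, which forces (6,4) = 4.
The 3 cells of cage c must have product 60, leaving (1,4) = 3.
Column 5 already has 3, which forces (1,5) = 5.
Row 3 already has 4; hence (3,4) = 2.
The two cells of cage i must have product 12, so (5,1) = 4.
Cage k has sum 15, leaving (5,4) = 5.
The 3 cells of cage k must have sum 15, leaving (5,5) = 6.
Row 6 already has 4; hence (6,1) = 3.
Row 6 now contains 3, leaving (6,3) = 6.
Row 5 now contains 6, leaving (5,3) = 3.
The full grid is 2 6 1 3 5 4 / 6 2 4 1 3 5 / 1 3 5 2 4 6 / 5 4 2 6 1 3 / 4 1 3 5 6 2 / 3 5 6 4 2 1.

6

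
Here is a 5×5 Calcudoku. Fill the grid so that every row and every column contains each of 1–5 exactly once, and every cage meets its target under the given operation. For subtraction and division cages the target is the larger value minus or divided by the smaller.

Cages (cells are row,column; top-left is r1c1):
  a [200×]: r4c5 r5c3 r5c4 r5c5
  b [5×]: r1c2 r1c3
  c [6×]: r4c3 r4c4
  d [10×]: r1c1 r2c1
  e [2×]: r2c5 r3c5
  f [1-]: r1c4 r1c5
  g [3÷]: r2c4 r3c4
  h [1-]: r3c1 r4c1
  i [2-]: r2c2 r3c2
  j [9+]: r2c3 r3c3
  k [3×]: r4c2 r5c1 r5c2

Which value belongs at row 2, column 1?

5

Cage k needs product 3; hence r4c2 = 1.
Cage a has product 200; hence r4c5 = 5.
Cage k needs product 3, which forces r5c1 = 1.
The 3 cells of cage k must have product 3, so r5c2 = 3.
Column 2 already has 1, leaving r1c2 = 5.
Cage b needs two cells with product 5, which forces r1c3 = 1.
Row 1 now contains 5, so r1c1 = 2.
Cage d needs two cells with product 10, which forces r2c1 = 5.
5 is placed in row 2, so r2c3 = 4.
Column 3 already has 4, which forces r3c3 = 5.
Column 3 already has 5, which forces r5c3 = 2.
2 is placed in row 5, so r5c5 = 4.
Cage f needs two cells with difference 1; hence r1c4 = 4.
4 is placed in column 5, leaving r1c5 = 3.
Row 2 already has 4; hence r2c2 = 2.
Row 2 already has 2, leaving r2c5 = 1.
Cage i needs two cells with difference 2, which forces r3c2 = 4.
Column 5 now contains 1, so r3c5 = 2.
Column 3 already has 2, which forces r4c3 = 3.
Cage c needs two cells with product 6, leaving r4c4 = 2.
4 is placed in row 5; hence r5c4 = 5.
1 is placed in row 2, leaving r2c4 = 3.
Row 3 now contains 4, so r3c1 = 3.
The two cells of cage g must have quotient 3, leaving r3c4 = 1.
Row 4 now contains 3, so r4c1 = 4.
The full grid is 2 5 1 4 3 / 5 2 4 3 1 / 3 4 5 1 2 / 4 1 3 2 5 / 1 3 2 5 4.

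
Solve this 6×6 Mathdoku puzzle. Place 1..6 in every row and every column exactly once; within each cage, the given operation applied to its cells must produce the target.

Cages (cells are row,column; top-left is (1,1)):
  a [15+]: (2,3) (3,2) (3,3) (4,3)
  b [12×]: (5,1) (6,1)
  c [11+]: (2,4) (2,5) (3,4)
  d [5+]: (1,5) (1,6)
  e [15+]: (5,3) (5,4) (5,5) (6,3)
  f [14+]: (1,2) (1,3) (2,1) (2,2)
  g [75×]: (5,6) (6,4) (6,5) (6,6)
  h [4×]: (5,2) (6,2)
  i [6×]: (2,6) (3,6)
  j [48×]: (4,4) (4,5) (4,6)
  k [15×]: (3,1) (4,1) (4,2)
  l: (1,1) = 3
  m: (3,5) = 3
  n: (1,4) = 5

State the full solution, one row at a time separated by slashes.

3 6 2 5 1 4 / 4 2 5 3 6 1 / 1 5 4 2 3 6 / 5 3 1 6 4 2 / 6 1 3 4 2 5 / 2 4 6 1 5 3

L is a freebie, so (1,1) = 3.
Cage n is a single given cell, leaving (1,4) = 5.
Cage m is given, which forces (3,5) = 3.
Cage g needs product 75, which forces (5,6) = 5.
The 3 cells of cage k must have product 15; hence (4,2) = 3.
Cage g has product 75, leaving (6,5) = 5.
Column 1 needs a 4, and only (2,1) is open for it.
In row 1, 2 can only go at (1,3), so (1,3) = 2.
Cage f has sum 14, leaving (1,2) = 6.
Cage f has sum 14; hence (2,2) = 2.
In row 2, 5 can only go at (2,3), so (2,3) = 5.
Cage a has sum 15, which forces (3,2) = 5.
5 is placed in row 3, which forces (3,1) = 1.
Row 3 now contains 1, so (3,3) = 4.
Row 3 now contains 4, which forces (3,4) = 2.
Row 3 already has 2, leaving (3,6) = 6.
Cage k has product 15, so (4,1) = 5.
4 is placed in column 3, which forces (4,3) = 1.
Cage c has sum 11, leaving (2,4) = 3.
Cage c needs sum 11, which forces (2,5) = 6.
Cage i needs two cells with product 6; hence (2,6) = 1.
Cage e needs sum 15; hence (5,4) = 4.
Cage e needs sum 15, which forces (5,5) = 2.
3 is placed in column 4, so (6,4) = 1.
Column 6 now contains 1, which forces (6,6) = 3.
The two cells of cage d must have sum 5, which forces (1,5) = 1.
Column 6 now contains 1, which forces (1,6) = 4.
4 is placed in column 4, so (4,4) = 6.
Column 5 already has 2; hence (4,5) = 4.
Cage j needs product 48, so (4,6) = 2.
Row 5 now contains 2, which forces (5,1) = 6.
Row 5 now contains 4; hence (5,2) = 1.
The 4 cells of cage e must have sum 15; hence (5,3) = 3.
Cage b needs two cells with product 12, which forces (6,1) = 2.
Row 6 now contains 1, which forces (6,2) = 4.
Row 6 now contains 3; hence (6,3) = 6.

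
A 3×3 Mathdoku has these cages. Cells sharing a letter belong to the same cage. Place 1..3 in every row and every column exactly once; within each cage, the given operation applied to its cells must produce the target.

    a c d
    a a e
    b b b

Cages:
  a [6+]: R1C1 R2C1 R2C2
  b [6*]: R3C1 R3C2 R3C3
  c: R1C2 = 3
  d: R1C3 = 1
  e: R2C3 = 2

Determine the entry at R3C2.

Cage c is a single given cell, leaving R1C2 = 3.
D is a freebie, leaving R1C3 = 1.
Cage e is given; hence R2C3 = 2.
Column 3 now contains 2; hence R3C3 = 3.
Row 1 now contains 1, leaving R1C1 = 2.
Cage a has sum 6; hence R2C1 = 3.
Row 2 now contains 2, leaving R2C2 = 1.
Column 1 now contains 2; hence R3C1 = 1.
Column 2 already has 1, leaving R3C2 = 2.
The full grid is 2 3 1 / 3 1 2 / 1 2 3.

2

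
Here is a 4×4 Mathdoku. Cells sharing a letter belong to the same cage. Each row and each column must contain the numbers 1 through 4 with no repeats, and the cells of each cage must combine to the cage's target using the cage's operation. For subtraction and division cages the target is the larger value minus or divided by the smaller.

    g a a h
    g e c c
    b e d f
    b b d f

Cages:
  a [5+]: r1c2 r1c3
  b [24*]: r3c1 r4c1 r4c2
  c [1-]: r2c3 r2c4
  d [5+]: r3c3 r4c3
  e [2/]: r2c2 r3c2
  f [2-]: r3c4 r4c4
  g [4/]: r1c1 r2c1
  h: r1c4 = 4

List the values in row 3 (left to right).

3 2 4 1

Cage h is a single given cell, which forces r1c4 = 4.
Row 1 now contains 4, leaving r1c1 = 1.
Cage g needs two cells with quotient 4, so r2c1 = 4.
Cage b has product 24, so r4c2 = 4.
The only place for 4 in row 3 is r3c3.
Cage d needs two cells with sum 5, leaving r4c3 = 1.
Row 4 now contains 1, leaving r4c4 = 3.
The 3 cells of cage b must have product 24, so r3c1 = 3.
Column 4 now contains 3, leaving r3c4 = 1.
Row 4 now contains 3, so r4c1 = 2.
Cage e needs two cells with quotient 2; hence r2c2 = 1.
Cage c's pair has difference 1, leaving r2c3 = 3.
Column 4 now contains 1, so r2c4 = 2.
Row 3 now contains 1, which forces r3c2 = 2.
2 is placed in column 2, so r1c2 = 3.
Column 3 now contains 3; hence r1c3 = 2.
Completed grid: 1 3 2 4 / 4 1 3 2 / 3 2 4 1 / 2 4 1 3.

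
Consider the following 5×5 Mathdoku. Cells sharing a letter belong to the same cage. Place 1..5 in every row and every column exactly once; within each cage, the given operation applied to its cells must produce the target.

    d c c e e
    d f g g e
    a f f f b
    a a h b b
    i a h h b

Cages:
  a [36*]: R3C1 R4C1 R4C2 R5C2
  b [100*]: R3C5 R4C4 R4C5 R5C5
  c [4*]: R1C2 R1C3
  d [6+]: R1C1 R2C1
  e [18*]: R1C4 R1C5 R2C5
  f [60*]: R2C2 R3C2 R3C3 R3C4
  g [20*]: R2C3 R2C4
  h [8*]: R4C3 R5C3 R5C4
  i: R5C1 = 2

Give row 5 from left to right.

Cage e has product 18, which forces R1C4 = 3.
Cage e needs product 18, which forces R1C5 = 2.
Cage e has product 18, which forces R2C5 = 3.
Cage b has product 100, leaving R4C4 = 5.
Cage i is given, leaving R5C1 = 2.
Cage g's pair has product 20, which forces R2C3 = 5.
5 is placed in column 4, so R2C4 = 4.
Cage h needs product 8; hence R4C3 = 2.
Column 4 already has 4; hence R5C4 = 1.
Cage d's pair has sum 6; hence R1C1 = 5.
Row 2 now contains 5; hence R2C1 = 1.
Cage f has product 60, which forces R2C2 = 2.
Cage f has product 60; hence R3C2 = 5.
Cage f needs product 60, leaving R3C3 = 3.
1 is placed in column 4; hence R3C4 = 2.
Row 5 now contains 1; hence R5C3 = 4.
4 is placed in row 5, leaving R5C5 = 5.
Cage c needs two cells with product 4, so R1C2 = 4.
4 is placed in column 3; hence R1C3 = 1.
Row 3 now contains 3, which forces R3C1 = 4.
Row 3 now contains 4, so R3C5 = 1.
Cage a has product 36; hence R4C1 = 3.
Cage a has product 36, which forces R4C2 = 1.
1 is placed in column 5, which forces R4C5 = 4.
4 is placed in row 5; hence R5C2 = 3.
Completed grid: 5 4 1 3 2 / 1 2 5 4 3 / 4 5 3 2 1 / 3 1 2 5 4 / 2 3 4 1 5.

2 3 4 1 5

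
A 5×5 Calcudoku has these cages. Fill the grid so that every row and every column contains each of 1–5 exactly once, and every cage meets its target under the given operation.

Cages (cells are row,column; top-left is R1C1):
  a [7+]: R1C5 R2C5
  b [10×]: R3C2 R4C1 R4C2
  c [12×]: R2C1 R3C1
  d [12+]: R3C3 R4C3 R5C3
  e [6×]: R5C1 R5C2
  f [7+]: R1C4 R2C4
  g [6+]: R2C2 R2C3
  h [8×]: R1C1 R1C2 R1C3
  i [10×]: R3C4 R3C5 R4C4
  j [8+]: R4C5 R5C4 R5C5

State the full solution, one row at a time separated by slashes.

1 4 2 3 5 / 3 5 1 4 2 / 4 2 3 5 1 / 5 1 4 2 3 / 2 3 5 1 4

The only place for 5 in column 1 is R4C1.
The only place for 1 in column 1 is R1C1.
Column 1 needs a 2, and only R5C1 is open for it.
Row 5 already has 2, leaving R5C2 = 3.
The only place for 4 in row 4 is R4C3.
The 3 cells of cage h must have product 8, which forces R1C2 = 4.
4 is placed in column 3, leaving R1C3 = 2.
Cage d needs sum 12, which forces R3C3 = 3.
4 is placed in column 3, so R5C3 = 5.
Cage c needs two cells with product 12, which forces R2C1 = 3.
The two cells of cage g must have sum 6, which forces R2C2 = 5.
5 is placed in column 3, which forces R2C3 = 1.
Row 3 now contains 3, which forces R3C1 = 4.
The 3 cells of cage j must have sum 8, which forces R4C5 = 3.
3 is placed in column 5, so R1C5 = 5.
Cage a's pair has sum 7; hence R2C5 = 2.
Column 5 now contains 2, leaving R3C5 = 1.
Column 5 now contains 1, so R5C5 = 4.
5 is placed in row 1; hence R1C4 = 3.
Row 2 already has 2, which forces R2C4 = 4.
Row 3 already has 1, which forces R3C2 = 2.
The 3 cells of cage i must have product 10, leaving R3C4 = 5.
Cage b needs product 10, which forces R4C2 = 1.
Cage i has product 10; hence R4C4 = 2.
Row 5 now contains 4, which forces R5C4 = 1.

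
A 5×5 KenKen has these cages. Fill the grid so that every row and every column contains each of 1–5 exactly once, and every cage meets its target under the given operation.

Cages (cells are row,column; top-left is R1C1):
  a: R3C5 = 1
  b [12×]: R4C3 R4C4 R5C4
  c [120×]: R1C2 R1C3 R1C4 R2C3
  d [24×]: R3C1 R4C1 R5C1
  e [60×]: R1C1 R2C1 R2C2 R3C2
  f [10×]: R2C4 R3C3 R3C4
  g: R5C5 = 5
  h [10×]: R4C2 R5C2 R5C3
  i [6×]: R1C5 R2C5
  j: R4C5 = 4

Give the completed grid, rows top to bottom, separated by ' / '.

1 2 4 5 3 / 5 4 3 1 2 / 4 3 5 2 1 / 2 5 1 3 4 / 3 1 2 4 5

A is a freebie, which forces R3C5 = 1.
Cage j is a single given cell, so R4C5 = 4.
Cage g is a single given cell; hence R5C5 = 5.
Cage f needs product 10, leaving R2C4 = 1.
The 3 cells of cage h must have product 10, leaving R4C2 = 5.
Column 4 already has 1, so R4C4 = 3.
3 is placed in row 4, which forces R4C1 = 2.
Row 4 now contains 2, so R4C3 = 1.
Column 3 already has 1, leaving R5C3 = 2.
Row 5 now contains 2, so R5C4 = 4.
The 4 cells of cage e must have product 60, which forces R1C1 = 1.
Column 1 already has 2, leaving R2C1 = 5.
The 3 cells of cage d must have product 24, which forces R3C1 = 4.
Row 3 now contains 4, leaving R3C2 = 3.
Column 3 already has 2; hence R3C3 = 5.
Cage f has product 10, which forces R3C4 = 2.
Row 5 now contains 4, leaving R5C1 = 3.
Row 5 now contains 2, leaving R5C2 = 1.
Cage c has product 120, so R1C2 = 2.
2 is placed in column 4, which forces R1C4 = 5.
Row 1 now contains 2, which forces R1C5 = 3.
Column 2 already has 3, so R2C2 = 4.
4 is placed in row 2; hence R2C3 = 3.
3 is placed in column 5, so R2C5 = 2.
Row 1 already has 3, so R1C3 = 4.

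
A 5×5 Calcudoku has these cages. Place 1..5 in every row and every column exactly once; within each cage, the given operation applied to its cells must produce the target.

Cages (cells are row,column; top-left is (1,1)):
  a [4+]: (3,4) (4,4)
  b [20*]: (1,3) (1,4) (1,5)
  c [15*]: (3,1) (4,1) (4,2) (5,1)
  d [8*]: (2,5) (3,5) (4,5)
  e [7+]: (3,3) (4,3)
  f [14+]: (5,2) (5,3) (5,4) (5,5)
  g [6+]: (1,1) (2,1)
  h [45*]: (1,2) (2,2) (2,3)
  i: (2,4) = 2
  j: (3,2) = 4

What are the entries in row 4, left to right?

Cage h has product 45, so (1,2) = 3.
Cage h has product 45, which forces (2,2) = 5.
Cage h has product 45; hence (2,3) = 3.
Cage i is a single given cell, so (2,4) = 2.
Cage j is a single given cell, leaving (3,2) = 4.
Cage c has product 15, so (4,2) = 1.
Row 4 already has 1; hence (4,4) = 3.
Column 2 now contains 4; hence (5,2) = 2.
3 is placed in column 4, leaving (3,4) = 1.
Row 3 now contains 1; hence (3,5) = 2.
3 is placed in row 4, so (4,1) = 5.
Row 4 already has 5, which forces (4,3) = 2.
2 is placed in column 5, leaving (4,5) = 4.
Cage f has sum 14, which forces (5,5) = 3.
5 is placed in column 1, so (1,1) = 2.
Cage g needs two cells with sum 6, so (2,1) = 4.
Column 5 now contains 4, leaving (2,5) = 1.
Row 3 now contains 1; hence (3,1) = 3.
Row 3 already has 2, which forces (3,3) = 5.
Row 5 already has 3, which forces (5,1) = 1.
5 is placed in column 3; hence (5,3) = 4.
Row 5 now contains 4, leaving (5,4) = 5.
Column 3 already has 4, so (1,3) = 1.
5 is placed in column 4, leaving (1,4) = 4.
Column 5 already has 1, leaving (1,5) = 5.
Filled in: 2 3 1 4 5 / 4 5 3 2 1 / 3 4 5 1 2 / 5 1 2 3 4 / 1 2 4 5 3.

5 1 2 3 4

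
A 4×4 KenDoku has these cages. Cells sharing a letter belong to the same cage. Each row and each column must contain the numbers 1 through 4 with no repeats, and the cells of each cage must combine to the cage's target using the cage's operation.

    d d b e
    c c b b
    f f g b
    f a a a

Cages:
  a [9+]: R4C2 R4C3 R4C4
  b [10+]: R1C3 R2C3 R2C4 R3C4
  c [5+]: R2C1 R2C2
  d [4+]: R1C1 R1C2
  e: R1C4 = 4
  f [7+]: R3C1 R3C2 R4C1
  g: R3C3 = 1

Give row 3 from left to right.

E is a freebie; hence R1C4 = 4.
Cage g is given, so R3C3 = 1.
Row 1 needs a 2, and only R1C3 is open for it.
Cage b needs sum 10; hence R3C4 = 3.
Column 4 already has 3, which forces R4C4 = 2.
Cage b needs sum 10, which forces R2C3 = 4.
2 is placed in column 4, so R2C4 = 1.
Row 4 now contains 2, leaving R4C1 = 1.
4 is placed in column 3, leaving R4C3 = 3.
Column 1 already has 1, so R1C1 = 3.
The two cells of cage d must have sum 4, which forces R1C2 = 1.
Column 1 now contains 3, which forces R2C1 = 2.
2 is placed in row 2, which forces R2C2 = 3.
Column 1 already has 2, which forces R3C1 = 4.
4 is placed in row 3, so R3C2 = 2.
Row 4 now contains 3; hence R4C2 = 4.
Completed grid: 3 1 2 4 / 2 3 4 1 / 4 2 1 3 / 1 4 3 2.

4 2 1 3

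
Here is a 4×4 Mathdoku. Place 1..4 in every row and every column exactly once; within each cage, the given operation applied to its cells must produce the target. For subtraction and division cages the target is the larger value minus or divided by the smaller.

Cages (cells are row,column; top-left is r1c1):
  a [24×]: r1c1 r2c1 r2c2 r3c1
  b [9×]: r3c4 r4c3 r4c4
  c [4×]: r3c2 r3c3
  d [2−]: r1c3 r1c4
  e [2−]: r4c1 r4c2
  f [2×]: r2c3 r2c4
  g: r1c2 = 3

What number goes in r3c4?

3

G is a freebie; hence r1c2 = 3.
Cage b needs product 9; hence r3c4 = 3.
Cage b has product 9; hence r4c3 = 3.
The 3 cells of cage b must have product 9, which forces r4c4 = 1.
Cage a has product 24, which forces r2c1 = 3.
Cage f needs two cells with product 2, so r2c3 = 1.
Column 4 now contains 1, which forces r2c4 = 2.
Column 3 now contains 1; hence r3c3 = 4.
Column 3 now contains 4; hence r1c3 = 2.
2 is placed in column 4, so r1c4 = 4.
2 is placed in row 2, which forces r2c2 = 4.
Row 3 already has 4, which forces r3c2 = 1.
4 is placed in column 2, leaving r4c2 = 2.
2 is placed in row 1, leaving r1c1 = 1.
1 is placed in row 3; hence r3c1 = 2.
Row 4 already has 2; hence r4c1 = 4.
The full grid is 1 3 2 4 / 3 4 1 2 / 2 1 4 3 / 4 2 3 1.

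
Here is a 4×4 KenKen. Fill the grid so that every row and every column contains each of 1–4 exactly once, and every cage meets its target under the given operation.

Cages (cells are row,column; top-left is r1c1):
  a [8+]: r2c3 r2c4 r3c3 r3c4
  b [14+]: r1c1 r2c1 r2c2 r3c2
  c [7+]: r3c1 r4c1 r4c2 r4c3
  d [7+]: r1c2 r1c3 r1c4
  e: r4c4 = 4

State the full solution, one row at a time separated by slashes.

Cage c has sum 7; hence r3c1 = 1.
Cage e is given, leaving r4c4 = 4.
The only place for 3 in row 1 is r1c1.
3 is placed in column 1, which forces r2c1 = 4.
The 4 cells of cage b must have sum 14, leaving r2c2 = 3.
The 4 cells of cage b must have sum 14, which forces r3c2 = 4.
3 is placed in column 1, so r4c1 = 2.
Column 2 already has 3, which forces r4c2 = 1.
Row 4 already has 1; hence r4c3 = 3.
Column 2 now contains 1; hence r1c2 = 2.
Cage d has sum 7; hence r1c3 = 4.
Cage d needs sum 7, so r1c4 = 1.
The 4 cells of cage a must have sum 8, so r2c3 = 1.
Cage a has sum 8, which forces r2c4 = 2.
Column 3 already has 3, which forces r3c3 = 2.
The 4 cells of cage a must have sum 8, so r3c4 = 3.

3 2 4 1 / 4 3 1 2 / 1 4 2 3 / 2 1 3 4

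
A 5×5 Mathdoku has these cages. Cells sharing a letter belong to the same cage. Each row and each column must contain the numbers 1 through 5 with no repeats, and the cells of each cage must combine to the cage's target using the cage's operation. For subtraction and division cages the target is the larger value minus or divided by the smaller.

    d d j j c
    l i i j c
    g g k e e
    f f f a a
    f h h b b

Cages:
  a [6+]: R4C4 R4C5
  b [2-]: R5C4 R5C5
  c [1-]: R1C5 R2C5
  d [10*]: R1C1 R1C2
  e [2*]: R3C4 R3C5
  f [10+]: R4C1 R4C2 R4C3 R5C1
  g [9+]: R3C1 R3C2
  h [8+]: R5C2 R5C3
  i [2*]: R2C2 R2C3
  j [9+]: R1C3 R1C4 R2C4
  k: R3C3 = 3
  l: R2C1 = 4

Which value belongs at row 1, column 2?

5

Cage l is a single given cell; hence R2C1 = 4.
Column 1 already has 4, which forces R3C1 = 5.
Row 3 now contains 5, leaving R3C2 = 4.
Cage k is given, so R3C3 = 3.
3 is placed in column 3, which forces R5C3 = 5.
5 is placed in column 1, which forces R1C1 = 2.
Cage d's pair has product 10, leaving R1C2 = 5.
5 is placed in row 5, so R5C2 = 3.
The 3 cells of cage j must have sum 9; hence R1C4 = 3.
The 4 cells of cage f must have sum 10, leaving R4C1 = 3.
Cage f has sum 10; hence R4C2 = 2.
The 4 cells of cage f must have sum 10, which forces R4C3 = 4.
Row 5 already has 3, so R5C1 = 1.
Column 3 already has 4, so R1C3 = 1.
1 is placed in row 1, so R1C5 = 4.
Column 2 already has 2; hence R2C2 = 1.
Cage i's pair has product 2, which forces R2C3 = 2.
Cage j needs sum 9; hence R2C4 = 5.
5 is placed in row 2, leaving R2C5 = 3.
Column 4 now contains 5, so R4C4 = 1.
Row 4 now contains 1; hence R4C5 = 5.
4 is placed in column 5, which forces R5C5 = 2.
Column 4 now contains 1, so R3C4 = 2.
Column 5 now contains 2, leaving R3C5 = 1.
2 is placed in row 5, which forces R5C4 = 4.
Completed grid: 2 5 1 3 4 / 4 1 2 5 3 / 5 4 3 2 1 / 3 2 4 1 5 / 1 3 5 4 2.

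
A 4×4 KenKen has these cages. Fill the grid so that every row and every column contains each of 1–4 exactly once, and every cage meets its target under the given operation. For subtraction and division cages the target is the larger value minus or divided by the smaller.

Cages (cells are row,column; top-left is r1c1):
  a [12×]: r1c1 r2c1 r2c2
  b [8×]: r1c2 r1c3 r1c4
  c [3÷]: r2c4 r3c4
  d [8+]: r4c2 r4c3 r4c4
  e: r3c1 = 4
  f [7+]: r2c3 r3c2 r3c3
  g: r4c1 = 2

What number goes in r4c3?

1

E is a freebie, so r3c1 = 4.
Cage g is a single given cell, leaving r4c1 = 2.
Cage a needs product 12, which forces r2c2 = 4.
The only place for 3 in row 1 is r1c1.
Column 1 already has 3, which forces r2c1 = 1.
Row 2 already has 1; hence r2c4 = 3.
Column 4 already has 3; hence r3c4 = 1.
Column 4 now contains 1, which forces r4c4 = 4.
Cage b has product 8; hence r1c2 = 1.
The 3 cells of cage b must have product 8; hence r1c3 = 4.
4 is placed in column 4; hence r1c4 = 2.
3 is placed in row 2, leaving r2c3 = 2.
Cage f needs sum 7; hence r3c2 = 2.
Row 3 now contains 1, leaving r3c3 = 3.
1 is placed in column 2, so r4c2 = 3.
3 is placed in column 3, so r4c3 = 1.
Filled in: 3 1 4 2 / 1 4 2 3 / 4 2 3 1 / 2 3 1 4.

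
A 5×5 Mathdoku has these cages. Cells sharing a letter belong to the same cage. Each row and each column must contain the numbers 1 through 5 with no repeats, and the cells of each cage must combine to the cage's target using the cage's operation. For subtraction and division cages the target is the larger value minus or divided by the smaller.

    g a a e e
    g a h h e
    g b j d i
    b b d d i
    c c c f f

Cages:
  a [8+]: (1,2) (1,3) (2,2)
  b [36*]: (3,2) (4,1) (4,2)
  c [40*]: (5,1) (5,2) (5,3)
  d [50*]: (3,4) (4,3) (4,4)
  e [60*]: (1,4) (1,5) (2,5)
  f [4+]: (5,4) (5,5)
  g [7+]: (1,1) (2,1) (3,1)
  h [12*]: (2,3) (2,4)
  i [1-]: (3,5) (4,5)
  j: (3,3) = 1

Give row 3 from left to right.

Cage b has product 36; hence (3,2) = 3.
Cage j is a single given cell, so (3,3) = 1.
Cage d has product 50, leaving (3,4) = 5.
Cage b needs product 36, so (4,1) = 3.
Cage b has product 36; hence (4,2) = 4.
The 3 cells of cage d must have product 50; hence (4,3) = 5.
The 3 cells of cage d must have product 50, leaving (4,4) = 2.
Row 4 now contains 2, so (4,5) = 1.
1 is placed in column 5, so (5,5) = 3.
Cage a has sum 8, so (1,3) = 2.
The 3 cells of cage e must have product 60, leaving (1,4) = 3.
Column 4 now contains 3, so (2,4) = 4.
4 is placed in row 2; hence (2,5) = 5.
Cage i's pair has difference 1, which forces (3,5) = 2.
2 is placed in column 3, so (5,3) = 4.
Row 5 now contains 3; hence (5,4) = 1.
Cage g has sum 7, so (1,1) = 1.
Cage a needs sum 8; hence (1,2) = 5.
Column 5 already has 5, leaving (1,5) = 4.
Cage g has sum 7, leaving (2,1) = 2.
Row 2 already has 5, which forces (2,2) = 1.
4 is placed in row 2; hence (2,3) = 3.
Row 3 now contains 2, leaving (3,1) = 4.
Column 1 already has 2, leaving (5,1) = 5.
Column 2 now contains 5, so (5,2) = 2.
The full grid is 1 5 2 3 4 / 2 1 3 4 5 / 4 3 1 5 2 / 3 4 5 2 1 / 5 2 4 1 3.

4 3 1 5 2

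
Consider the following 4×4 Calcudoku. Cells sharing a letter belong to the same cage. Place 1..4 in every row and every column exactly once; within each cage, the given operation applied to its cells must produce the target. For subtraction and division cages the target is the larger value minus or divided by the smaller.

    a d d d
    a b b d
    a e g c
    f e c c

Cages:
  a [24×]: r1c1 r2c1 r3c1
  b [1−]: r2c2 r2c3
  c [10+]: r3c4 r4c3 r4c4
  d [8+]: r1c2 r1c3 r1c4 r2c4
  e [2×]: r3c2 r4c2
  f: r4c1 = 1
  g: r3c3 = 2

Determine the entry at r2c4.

1

Cage g is given, leaving r3c3 = 2.
Cage f is a single given cell, leaving r4c1 = 1.
Row 4 now contains 1; hence r4c2 = 2.
2 is placed in row 4; hence r4c4 = 4.
The 4 cells of cage d must have sum 8, leaving r1c4 = 2.
Cage d needs sum 8, which forces r2c4 = 1.
Row 3 already has 2, so r3c2 = 1.
Column 4 now contains 4, which forces r3c4 = 3.
Row 4 now contains 4; hence r4c3 = 3.
The 3 cells of cage a must have product 24, leaving r1c1 = 3.
Column 2 already has 1, so r1c2 = 4.
Cage d needs sum 8, which forces r1c3 = 1.
Cage a needs product 24, so r2c1 = 2.
The two cells of cage b must have difference 1; hence r2c2 = 3.
3 is placed in column 3, leaving r2c3 = 4.
Row 3 now contains 3, which forces r3c1 = 4.
Filled in: 3 4 1 2 / 2 3 4 1 / 4 1 2 3 / 1 2 3 4.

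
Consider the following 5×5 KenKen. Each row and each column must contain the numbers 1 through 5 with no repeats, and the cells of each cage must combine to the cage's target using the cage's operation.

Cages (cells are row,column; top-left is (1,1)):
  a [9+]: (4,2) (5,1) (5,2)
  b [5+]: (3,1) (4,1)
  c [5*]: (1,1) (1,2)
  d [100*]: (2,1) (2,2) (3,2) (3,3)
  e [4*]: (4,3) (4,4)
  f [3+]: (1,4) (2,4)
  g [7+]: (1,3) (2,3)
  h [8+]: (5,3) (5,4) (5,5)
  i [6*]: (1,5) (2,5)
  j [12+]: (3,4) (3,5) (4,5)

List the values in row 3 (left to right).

Row 1 needs a 4, and only (1,3) is open for it.
The two cells of cage g must have sum 7, leaving (2,3) = 3.
Row 2 now contains 3, so (2,5) = 2.
4 is placed in column 3, so (4,3) = 1.
Cage e needs two cells with product 4, leaving (4,4) = 4.
Cage f's pair has sum 3, which forces (1,4) = 2.
2 is placed in column 5; hence (1,5) = 3.
Row 2 already has 2; hence (2,4) = 1.
Cage d has product 100, so (3,3) = 5.
5 is placed in row 3, which forces (3,4) = 3.
Cage j needs sum 12, leaving (3,5) = 4.
Column 5 already has 3, which forces (4,5) = 5.
5 is placed in column 3, which forces (5,3) = 2.
1 is placed in column 4; hence (5,4) = 5.
5 is placed in column 5, which forces (5,5) = 1.
3 is placed in row 3; hence (3,1) = 2.
4 is placed in row 3; hence (3,2) = 1.
Cage b needs two cells with sum 5, leaving (4,1) = 3.
Cage a has sum 9, which forces (4,2) = 2.
Column 1 now contains 3; hence (5,1) = 4.
Row 5 already has 4, which forces (5,2) = 3.
Cage c's pair has product 5; hence (1,1) = 1.
Column 2 already has 1; hence (1,2) = 5.
Column 1 now contains 4, leaving (2,1) = 5.
Cage d needs product 100, so (2,2) = 4.
Filled in: 1 5 4 2 3 / 5 4 3 1 2 / 2 1 5 3 4 / 3 2 1 4 5 / 4 3 2 5 1.

2 1 5 3 4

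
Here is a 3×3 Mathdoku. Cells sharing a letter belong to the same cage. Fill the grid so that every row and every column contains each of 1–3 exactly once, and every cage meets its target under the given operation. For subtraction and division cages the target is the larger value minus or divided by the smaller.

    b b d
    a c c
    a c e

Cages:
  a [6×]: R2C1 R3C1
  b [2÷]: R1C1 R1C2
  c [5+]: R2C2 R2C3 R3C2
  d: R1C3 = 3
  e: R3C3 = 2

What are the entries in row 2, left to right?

Cage d is a single given cell, leaving R1C3 = 3.
Cage e is given, leaving R3C3 = 2.
Cage a's pair has product 6; hence R2C1 = 2.
The 3 cells of cage c must have sum 5; hence R2C2 = 3.
2 is placed in column 3, which forces R2C3 = 1.
Row 3 now contains 2, leaving R3C1 = 3.
Row 3 now contains 2, leaving R3C2 = 1.
Column 1 already has 2, leaving R1C1 = 1.
Column 2 now contains 1; hence R1C2 = 2.
Filled in: 1 2 3 / 2 3 1 / 3 1 2.

2 3 1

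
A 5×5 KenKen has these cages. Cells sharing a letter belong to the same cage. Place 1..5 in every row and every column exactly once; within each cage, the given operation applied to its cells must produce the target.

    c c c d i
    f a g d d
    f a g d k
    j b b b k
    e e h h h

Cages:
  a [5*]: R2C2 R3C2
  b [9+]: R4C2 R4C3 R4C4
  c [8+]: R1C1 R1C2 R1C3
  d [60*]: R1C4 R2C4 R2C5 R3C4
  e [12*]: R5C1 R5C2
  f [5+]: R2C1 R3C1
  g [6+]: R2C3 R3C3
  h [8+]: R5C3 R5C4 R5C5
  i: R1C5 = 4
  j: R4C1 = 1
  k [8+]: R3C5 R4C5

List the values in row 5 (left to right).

I is a freebie; hence R1C5 = 4.
Cage j is given, leaving R4C1 = 1.
Row 1 needs a 3, and only R1C4 is open for it.
In row 2, 3 can only go at R2C1, so R2C1 = 3.
Column 1 now contains 3, leaving R3C1 = 2.
Column 1 now contains 3, which forces R5C1 = 4.
Cage e's pair has product 12, leaving R5C2 = 3.
Column 1 already has 2, which forces R1C1 = 5.
Cage b needs sum 9; hence R4C3 = 3.
Row 4 already has 3, leaving R4C5 = 5.
Column 5 now contains 5, which forces R2C5 = 1.
Column 5 now contains 5; hence R3C5 = 3.
1 is placed in column 5, so R5C5 = 2.
1 is placed in row 2, leaving R2C2 = 5.
Row 2 now contains 5, leaving R2C3 = 2.
Row 2 now contains 5, which forces R2C4 = 4.
Cage a's pair has product 5; hence R3C2 = 1.
1 is placed in row 3; hence R3C3 = 4.
Column 4 now contains 4, so R3C4 = 5.
Column 4 now contains 4, leaving R4C4 = 2.
Column 4 now contains 5, so R5C4 = 1.
Column 2 already has 1, leaving R1C2 = 2.
Column 3 now contains 2; hence R1C3 = 1.
Row 4 now contains 2, so R4C2 = 4.
1 is placed in row 5, leaving R5C3 = 5.
Filled in: 5 2 1 3 4 / 3 5 2 4 1 / 2 1 4 5 3 / 1 4 3 2 5 / 4 3 5 1 2.

4 3 5 1 2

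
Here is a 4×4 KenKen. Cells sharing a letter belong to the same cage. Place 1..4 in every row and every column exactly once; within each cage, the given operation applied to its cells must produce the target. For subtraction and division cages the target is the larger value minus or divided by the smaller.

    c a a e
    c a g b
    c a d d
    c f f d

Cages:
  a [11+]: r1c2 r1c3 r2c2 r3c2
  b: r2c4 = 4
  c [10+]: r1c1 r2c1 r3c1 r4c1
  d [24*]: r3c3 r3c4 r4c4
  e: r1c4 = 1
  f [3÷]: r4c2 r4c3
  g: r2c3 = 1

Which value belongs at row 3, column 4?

3

Cage e is given, so r1c4 = 1.
G is a freebie, which forces r2c3 = 1.
Cage b is given, which forces r2c4 = 4.
Column 3 now contains 1; hence r4c3 = 3.
Row 4 now contains 3, which forces r4c4 = 2.
Cage a has sum 11, so r1c3 = 2.
Cage d needs product 24, so r3c3 = 4.
Column 4 already has 2; hence r3c4 = 3.
Row 4 now contains 3, leaving r4c2 = 1.
The 4 cells of cage c must have sum 10, which forces r1c1 = 3.
Cage a needs sum 11, which forces r1c2 = 4.
The 4 cells of cage c must have sum 10; hence r2c1 = 2.
The 4 cells of cage a must have sum 11, which forces r2c2 = 3.
The 4 cells of cage c must have sum 10, so r3c1 = 1.
3 is placed in row 3, so r3c2 = 2.
1 is placed in row 4, so r4c1 = 4.
Filled in: 3 4 2 1 / 2 3 1 4 / 1 2 4 3 / 4 1 3 2.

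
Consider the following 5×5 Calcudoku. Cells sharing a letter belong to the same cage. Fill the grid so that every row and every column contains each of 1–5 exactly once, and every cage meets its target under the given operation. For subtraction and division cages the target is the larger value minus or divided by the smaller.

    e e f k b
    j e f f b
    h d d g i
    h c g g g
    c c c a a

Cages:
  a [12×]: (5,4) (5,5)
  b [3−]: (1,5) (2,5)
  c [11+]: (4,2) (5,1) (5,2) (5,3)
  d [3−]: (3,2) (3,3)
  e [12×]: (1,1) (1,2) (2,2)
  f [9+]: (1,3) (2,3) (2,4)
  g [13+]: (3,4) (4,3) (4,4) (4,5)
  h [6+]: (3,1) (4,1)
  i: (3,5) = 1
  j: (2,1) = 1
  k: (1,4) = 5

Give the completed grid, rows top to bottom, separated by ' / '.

K is a freebie, so (1,4) = 5.
Cage j is given, which forces (2,1) = 1.
Cage i is given, which forces (3,5) = 1.
Cage b needs two cells with difference 3, leaving (1,5) = 2.
Cage b needs two cells with difference 3, which forces (2,5) = 5.
Cage e has product 12, which forces (1,2) = 1.
In row 3, 3 can only go at (3,4), so (3,4) = 3.
The 4 cells of cage g must have sum 13, so (4,3) = 5.
Column 4 already has 3, so (5,4) = 4.
Cage a needs two cells with product 12, so (5,5) = 3.
Column 4 now contains 4, leaving (2,4) = 2.
Cage d needs two cells with difference 3, so (3,2) = 5.
Column 3 now contains 5; hence (3,3) = 2.
Cage c needs sum 11, so (4,2) = 3.
Cage g has sum 13, so (4,4) = 1.
3 is placed in column 5, leaving (4,5) = 4.
5 is placed in column 2, so (5,2) = 2.
Cage c needs sum 11, so (5,3) = 1.
The 3 cells of cage e must have product 12; hence (1,1) = 3.
Row 1 already has 3, so (1,3) = 4.
3 is placed in column 2, so (2,2) = 4.
Column 3 already has 4; hence (2,3) = 3.
2 is placed in row 3, leaving (3,1) = 4.
Row 4 already has 4; hence (4,1) = 2.
Row 5 now contains 2, so (5,1) = 5.

3 1 4 5 2 / 1 4 3 2 5 / 4 5 2 3 1 / 2 3 5 1 4 / 5 2 1 4 3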